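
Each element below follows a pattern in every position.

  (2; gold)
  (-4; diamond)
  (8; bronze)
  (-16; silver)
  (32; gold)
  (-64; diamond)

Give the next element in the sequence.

(128; bronze)

First coordinate: ×(-2) each step; 2, -4, 8, -16, 32, -64 → 128.
Rank goes gold, diamond, bronze, silver, gold, diamond → bronze (repeats gold → diamond → bronze → silver).
So the next element is (128; bronze).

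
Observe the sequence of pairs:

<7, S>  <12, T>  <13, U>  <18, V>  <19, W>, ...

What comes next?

<24, X>

First slot: 7, 12, 13, 18, 19 → 24 (alternating steps +5, +1, +5, +1, …).
Letter — letters move forward 1 place in the alphabet: S, T, U, V, W → X.
Putting it together: <24, X>.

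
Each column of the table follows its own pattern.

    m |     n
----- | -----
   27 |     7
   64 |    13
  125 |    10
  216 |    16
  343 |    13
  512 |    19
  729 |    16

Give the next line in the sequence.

1000  22

Column m: perfect cubes: 3³, 4³, 5³, …; 27, 64, 125, 216, 343, 512, 729 → 1000.
Column n — alternating steps +6, −3, +6, −3, …: 7, 13, 10, 16, 13, 19, 16 → 22.
So the next line is 1000  22.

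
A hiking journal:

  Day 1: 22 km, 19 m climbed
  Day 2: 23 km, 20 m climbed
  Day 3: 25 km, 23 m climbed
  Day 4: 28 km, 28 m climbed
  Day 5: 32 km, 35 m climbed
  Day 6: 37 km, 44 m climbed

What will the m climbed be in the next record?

55

M climbed: differences are 1, 3, 5, … (increasing by 2 each time), so 19, 20, 23, 28, 35, 44 → 55.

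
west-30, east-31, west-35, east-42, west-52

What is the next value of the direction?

Direction: west, east, west, east, west → east (alternates west ↔ east).

east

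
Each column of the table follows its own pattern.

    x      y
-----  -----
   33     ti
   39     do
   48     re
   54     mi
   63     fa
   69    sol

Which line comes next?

Column x: alternating steps +6, +9, +6, +9, …, so 33, 39, 48, 54, 63, 69 → 78.
For the column y, runs through the solfège scale do→ti: ti, do, re, mi, fa, sol → la.
So the next line is 78  la.

78  la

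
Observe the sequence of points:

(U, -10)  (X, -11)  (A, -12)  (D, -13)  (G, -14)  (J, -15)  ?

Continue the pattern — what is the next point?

Letter: letters move forward 3 places in the alphabet, wrapping Z→A; U, X, A, D, G, J → M.
Second part: −1 each step; -10, -11, -12, -13, -14, -15 → -16.
Combining the parts gives (M, -16).

(M, -16)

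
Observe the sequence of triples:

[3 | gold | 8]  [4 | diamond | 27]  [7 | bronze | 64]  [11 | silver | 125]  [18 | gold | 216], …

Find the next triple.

[29 | diamond | 343]

First part: each term is the sum of the two before it, so 3, 4, 7, 11, 18 → 29.
For the rank, repeats gold → diamond → bronze → silver: gold, diamond, bronze, silver, gold → diamond.
For the third part, perfect cubes: 2³, 3³, 4³, …: 8, 27, 64, 125, 216 → 343.
Putting it together: [29 | diamond | 343].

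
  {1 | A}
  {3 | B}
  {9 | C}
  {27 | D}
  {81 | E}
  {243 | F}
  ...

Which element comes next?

{729 | G}

First value: ×3 each step, so 1, 3, 9, 27, 81, 243 → 729.
Letter: A, B, C, D, E, F → G (letters move forward 1 place in the alphabet).
So the next element is {729 | G}.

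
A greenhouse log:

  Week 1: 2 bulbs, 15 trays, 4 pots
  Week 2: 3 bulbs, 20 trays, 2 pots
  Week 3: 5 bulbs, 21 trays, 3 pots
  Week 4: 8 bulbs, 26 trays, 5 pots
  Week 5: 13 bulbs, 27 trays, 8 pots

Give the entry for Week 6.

Bulbs: each term is the sum of the two before it, so 2, 3, 5, 8, 13 → 21.
Trays: alternating steps +5, +1, +5, +1, …; 15, 20, 21, 26, 27 → 32.
Pots: always the previous value of the bulbs; 4, 2, 3, 5, 8 → 13.
Putting it together: 21 bulbs, 32 trays, 13 pots.

21 bulbs, 32 trays, 13 pots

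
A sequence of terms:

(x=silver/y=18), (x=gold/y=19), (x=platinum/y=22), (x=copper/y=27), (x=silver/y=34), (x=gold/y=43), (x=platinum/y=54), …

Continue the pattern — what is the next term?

X: silver, gold, platinum, copper, silver, gold, platinum → copper (repeats silver → gold → platinum → copper).
Y: differences are 1, 3, 5, … (increasing by 2 each time), so 18, 19, 22, 27, 34, 43, 54 → 67.
So the next term is (x=copper/y=67).

(x=copper/y=67)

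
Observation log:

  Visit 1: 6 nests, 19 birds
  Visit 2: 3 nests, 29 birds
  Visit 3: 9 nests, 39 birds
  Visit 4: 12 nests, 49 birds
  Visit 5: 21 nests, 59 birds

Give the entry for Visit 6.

Nests — each term is the sum of the two before it: 6, 3, 9, 12, 21 → 33.
Birds: 19, 29, 39, 49, 59 → 69 (+10 each step).
Combining the parts gives 33 nests, 69 birds.

33 nests, 69 birds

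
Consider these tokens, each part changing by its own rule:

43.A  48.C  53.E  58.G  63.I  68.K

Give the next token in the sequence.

For the first component, +5 each step: 43, 48, 53, 58, 63, 68 → 73.
Letter: letters move forward 2 places in the alphabet; A, C, E, G, I, K → M.
Putting it together: 73.M.

73.M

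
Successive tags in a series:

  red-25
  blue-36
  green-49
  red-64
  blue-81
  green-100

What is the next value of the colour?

Colour: red, blue, green, red, blue, green → red (repeats red → blue → green).
Second component goes 25, 36, 49, 64, 81, 100 → 121 (perfect squares: 5², 6², 7², …).

red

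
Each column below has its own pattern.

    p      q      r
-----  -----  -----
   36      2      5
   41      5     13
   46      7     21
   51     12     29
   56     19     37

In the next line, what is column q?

31

Column p: +5 each step; 36, 41, 46, 51, 56 → 61.
Column q: each term is the sum of the two before it, so 2, 5, 7, 12, 19 → 31.
For the column r, +8 each step: 5, 13, 21, 29, 37 → 45.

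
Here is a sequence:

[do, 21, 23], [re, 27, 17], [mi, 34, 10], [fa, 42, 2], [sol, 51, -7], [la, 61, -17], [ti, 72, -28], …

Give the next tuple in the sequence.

Note: runs through the solfège scale do→ti, so do, re, mi, fa, sol, la, ti → do.
Second entry: differences are 6, 7, 8, … (increasing by 1 each time); 21, 27, 34, 42, 51, 61, 72 → 84.
Third entry: together with the second entry always sums to 44, so 23, 17, 10, 2, -7, -17, -28 → -40.
Putting it together: [do, 84, -40].

[do, 84, -40]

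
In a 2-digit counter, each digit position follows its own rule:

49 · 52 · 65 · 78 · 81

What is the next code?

For the first digit, +1 each step, mod 10: 4, 5, 6, 7, 8 → 9.
Second digit: 9, 2, 5, 8, 1 → 4 (+3 each step, mod 10).
Combining the parts gives 94.

94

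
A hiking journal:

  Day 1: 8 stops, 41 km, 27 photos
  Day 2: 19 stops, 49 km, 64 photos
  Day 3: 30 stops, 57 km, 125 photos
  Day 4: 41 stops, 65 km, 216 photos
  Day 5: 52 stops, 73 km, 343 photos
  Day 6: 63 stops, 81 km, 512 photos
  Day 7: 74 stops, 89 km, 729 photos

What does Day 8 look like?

85 stops, 97 km, 1000 photos

Stops: 8, 19, 30, 41, 52, 63, 74 → 85 (+11 each step).
Km goes 41, 49, 57, 65, 73, 81, 89 → 97 (+8 each step).
Photos: perfect cubes: 3³, 4³, 5³, …; 27, 64, 125, 216, 343, 512, 729 → 1000.
Combining the parts gives 85 stops, 97 km, 1000 photos.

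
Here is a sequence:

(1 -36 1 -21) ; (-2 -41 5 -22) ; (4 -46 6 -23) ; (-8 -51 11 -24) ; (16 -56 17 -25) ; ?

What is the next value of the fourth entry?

-26

Fourth entry: −1 each step; -21, -22, -23, -24, -25 → -26.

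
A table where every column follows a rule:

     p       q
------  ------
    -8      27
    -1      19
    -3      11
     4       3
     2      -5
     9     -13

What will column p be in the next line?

7

Column p goes -8, -1, -3, 4, 2, 9 → 7 (alternating steps +7, −2, +7, −2, …).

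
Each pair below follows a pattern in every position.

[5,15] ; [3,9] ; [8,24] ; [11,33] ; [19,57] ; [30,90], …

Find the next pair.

[49,147]

First entry: each term is the sum of the two before it, so 5, 3, 8, 11, 19, 30 → 49.
Second entry goes 15, 9, 24, 33, 57, 90 → 147 (always 3 × the first entry).
So the next pair is [49,147].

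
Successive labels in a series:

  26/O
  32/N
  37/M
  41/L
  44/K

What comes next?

First component — differences are 6, 5, 4, … (decreasing by 1 each time): 26, 32, 37, 41, 44 → 46.
Letter: O, N, M, L, K → J (letters move back 1 place in the alphabet).
Combining the parts gives 46/J.

46/J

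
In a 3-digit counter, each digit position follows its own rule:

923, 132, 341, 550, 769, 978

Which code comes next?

187

First digit: +2 each step, mod 10; 9, 1, 3, 5, 7, 9 → 1.
For the second digit, +1 each step, mod 10: 2, 3, 4, 5, 6, 7 → 8.
Third digit: −1 each step, mod 10, so 3, 2, 1, 0, 9, 8 → 7.
Combining the parts gives 187.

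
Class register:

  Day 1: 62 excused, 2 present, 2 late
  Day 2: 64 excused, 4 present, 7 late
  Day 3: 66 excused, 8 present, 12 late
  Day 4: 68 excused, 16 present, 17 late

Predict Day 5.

70 excused, 32 present, 22 late

For the excused, +2 each step: 62, 64, 66, 68 → 70.
Present — ×2 each step: 2, 4, 8, 16 → 32.
Late goes 2, 7, 12, 17 → 22 (+5 each step).
So the next row is 70 excused, 32 present, 22 late.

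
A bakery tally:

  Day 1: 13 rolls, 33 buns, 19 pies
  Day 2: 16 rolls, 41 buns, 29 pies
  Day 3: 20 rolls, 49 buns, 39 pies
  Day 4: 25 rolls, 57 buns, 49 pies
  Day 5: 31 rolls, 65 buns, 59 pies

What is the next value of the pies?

69

Pies: +10 each step, so 19, 29, 39, 49, 59 → 69.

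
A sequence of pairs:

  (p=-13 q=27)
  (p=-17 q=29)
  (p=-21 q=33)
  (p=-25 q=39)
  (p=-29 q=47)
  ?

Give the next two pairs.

P: −4 each step; -13, -17, -21, -25, -29 → -33 → -37.
Q: 27, 29, 33, 39, 47 → 57 → 69 (differences are 2, 4, 6, … (increasing by 2 each time)).
Putting the parts together: (p=-33 q=57) and then (p=-37 q=69).

(p=-33 q=57), (p=-37 q=69)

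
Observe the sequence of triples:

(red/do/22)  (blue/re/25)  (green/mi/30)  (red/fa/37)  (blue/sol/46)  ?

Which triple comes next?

Colour: repeats red → blue → green, so red, blue, green, red, blue → green.
For the note, runs through the solfège scale do→ti: do, re, mi, fa, sol → la.
Third slot: differences are 3, 5, 7, … (increasing by 2 each time), so 22, 25, 30, 37, 46 → 57.
Combining the parts gives (green/la/57).

(green/la/57)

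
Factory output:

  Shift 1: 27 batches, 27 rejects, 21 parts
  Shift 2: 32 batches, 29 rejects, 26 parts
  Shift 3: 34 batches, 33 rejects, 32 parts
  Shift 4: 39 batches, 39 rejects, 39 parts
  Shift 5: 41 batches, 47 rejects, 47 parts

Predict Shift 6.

Batches goes 27, 32, 34, 39, 41 → 46 (alternating steps +5, +2, +5, +2, …).
Rejects — differences are 2, 4, 6, … (increasing by 2 each time): 27, 29, 33, 39, 47 → 57.
Parts — differences are 5, 6, 7, … (increasing by 1 each time): 21, 26, 32, 39, 47 → 56.
Putting it together: 46 batches, 57 rejects, 56 parts.

46 batches, 57 rejects, 56 parts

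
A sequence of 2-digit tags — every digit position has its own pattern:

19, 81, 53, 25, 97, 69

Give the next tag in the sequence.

31

First digit: 1, 8, 5, 2, 9, 6 → 3 (−3 each step, mod 10).
For the second digit, +2 each step, mod 10: 9, 1, 3, 5, 7, 9 → 1.
Putting it together: 31.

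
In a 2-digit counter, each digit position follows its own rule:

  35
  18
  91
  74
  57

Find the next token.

For the first digit, −2 each step, mod 10: 3, 1, 9, 7, 5 → 3.
Second digit: +3 each step, mod 10, so 5, 8, 1, 4, 7 → 0.
Putting it together: 30.

30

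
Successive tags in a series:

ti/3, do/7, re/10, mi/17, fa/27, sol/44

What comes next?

Note: ti, do, re, mi, fa, sol → la (runs through the solfège scale do→ti).
Second component: 3, 7, 10, 17, 27, 44 → 71 (each term is the sum of the two before it).
So the next tag is la/71.

la/71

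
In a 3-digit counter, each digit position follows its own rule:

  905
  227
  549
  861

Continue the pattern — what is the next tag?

First digit — +3 each step, mod 10: 9, 2, 5, 8 → 1.
Second digit: +2 each step, mod 10; 0, 2, 4, 6 → 8.
Third digit: +2 each step, mod 10, so 5, 7, 9, 1 → 3.
Putting it together: 183.

183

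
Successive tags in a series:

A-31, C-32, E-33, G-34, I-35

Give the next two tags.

K-36, M-37

Letter: letters move forward 2 places in the alphabet; A, C, E, G, I → K → M.
Second component goes 31, 32, 33, 34, 35 → 36 → 37 (+1 each step).
Putting the parts together: K-36 and then M-37.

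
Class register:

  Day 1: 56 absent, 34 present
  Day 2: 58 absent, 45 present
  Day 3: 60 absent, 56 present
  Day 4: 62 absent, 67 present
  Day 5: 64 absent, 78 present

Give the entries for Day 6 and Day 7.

66 absent, 89 present; 68 absent, 100 present

Absent: +2 each step, so 56, 58, 60, 62, 64 → 66 → 68.
For the present, +11 each step: 34, 45, 56, 67, 78 → 89 → 100.
So the next two rows are 66 absent, 89 present and 68 absent, 100 present.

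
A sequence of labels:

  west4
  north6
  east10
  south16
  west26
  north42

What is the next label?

east68

Direction: repeats west → north → east → south; west, north, east, south, west, north → east.
Second component — each term is the sum of the two before it: 4, 6, 10, 16, 26, 42 → 68.
Putting it together: east68.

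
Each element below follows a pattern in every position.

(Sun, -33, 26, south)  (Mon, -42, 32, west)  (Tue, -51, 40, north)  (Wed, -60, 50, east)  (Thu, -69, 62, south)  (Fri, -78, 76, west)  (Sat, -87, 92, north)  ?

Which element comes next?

Day: runs through the weekdays Mon→Sun; Sun, Mon, Tue, Wed, Thu, Fri, Sat → Sun.
For the second part, −9 each step: -33, -42, -51, -60, -69, -78, -87 → -96.
Third part: 26, 32, 40, 50, 62, 76, 92 → 110 (differences are 6, 8, 10, … (increasing by 2 each time)).
Direction — repeats south → west → north → east: south, west, north, east, south, west, north → east.
So the next element is (Sun, -96, 110, east).

(Sun, -96, 110, east)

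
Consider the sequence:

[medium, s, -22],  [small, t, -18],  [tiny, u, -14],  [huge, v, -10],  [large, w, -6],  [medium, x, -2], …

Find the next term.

[small, y, 2]

For the size, repeats medium → small → tiny → huge → large: medium, small, tiny, huge, large, medium → small.
Letter goes s, t, u, v, w, x → y (letters move forward 1 place in the alphabet).
Third coordinate goes -22, -18, -14, -10, -6, -2 → 2 (+4 each step).
Combining the parts gives [small, y, 2].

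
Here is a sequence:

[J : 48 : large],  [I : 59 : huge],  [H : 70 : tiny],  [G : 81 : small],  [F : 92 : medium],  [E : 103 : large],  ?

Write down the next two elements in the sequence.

[D : 114 : huge], [C : 125 : tiny]

Letter — letters move back 1 place in the alphabet: J, I, H, G, F, E → D → C.
Second entry goes 48, 59, 70, 81, 92, 103 → 114 → 125 (+11 each step).
For the size, repeats large → huge → tiny → small → medium: large, huge, tiny, small, medium, large → huge → tiny.
So the next two elements are [D : 114 : huge] and [C : 125 : tiny].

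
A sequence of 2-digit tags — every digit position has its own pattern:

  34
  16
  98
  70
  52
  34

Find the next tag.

First digit goes 3, 1, 9, 7, 5, 3 → 1 (−2 each step, mod 10).
Second digit: +2 each step, mod 10; 4, 6, 8, 0, 2, 4 → 6.
Putting it together: 16.

16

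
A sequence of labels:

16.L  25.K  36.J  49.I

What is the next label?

First component — perfect squares: 4², 5², 6², …: 16, 25, 36, 49 → 64.
Letter: letters move back 1 place in the alphabet, so L, K, J, I → H.
So the next label is 64.H.

64.H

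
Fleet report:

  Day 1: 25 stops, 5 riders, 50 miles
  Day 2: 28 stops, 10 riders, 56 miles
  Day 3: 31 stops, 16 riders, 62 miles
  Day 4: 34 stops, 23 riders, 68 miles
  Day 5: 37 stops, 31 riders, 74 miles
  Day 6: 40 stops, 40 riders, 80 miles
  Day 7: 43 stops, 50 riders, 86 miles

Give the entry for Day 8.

46 stops, 61 riders, 92 miles

Stops — +3 each step: 25, 28, 31, 34, 37, 40, 43 → 46.
Riders — differences are 5, 6, 7, … (increasing by 1 each time): 5, 10, 16, 23, 31, 40, 50 → 61.
Miles goes 50, 56, 62, 68, 74, 80, 86 → 92 (always 2 × the stops).
So the next record is 46 stops, 61 riders, 92 miles.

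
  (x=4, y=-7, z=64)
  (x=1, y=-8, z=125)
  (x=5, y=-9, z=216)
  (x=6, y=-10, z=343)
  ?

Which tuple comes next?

X: each term is the sum of the two before it, so 4, 1, 5, 6 → 11.
Y: −1 each step; -7, -8, -9, -10 → -11.
Z goes 64, 125, 216, 343 → 512 (perfect cubes: 4³, 5³, 6³, …).
Combining the parts gives (x=11, y=-11, z=512).

(x=11, y=-11, z=512)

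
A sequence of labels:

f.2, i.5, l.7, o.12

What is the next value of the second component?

19

Letter: letters move forward 3 places in the alphabet, so f, i, l, o → r.
For the second component, each term is the sum of the two before it: 2, 5, 7, 12 → 19.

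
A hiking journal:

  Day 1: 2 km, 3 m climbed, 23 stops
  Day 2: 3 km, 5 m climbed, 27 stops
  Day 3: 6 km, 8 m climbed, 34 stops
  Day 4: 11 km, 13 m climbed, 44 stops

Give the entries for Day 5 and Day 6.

Km: differences are 1, 3, 5, … (increasing by 2 each time), so 2, 3, 6, 11 → 18 → 27.
M climbed: 3, 5, 8, 13 → 21 → 34 (each term is the sum of the two before it).
For the stops, differences are 4, 7, 10, … (increasing by 3 each time): 23, 27, 34, 44 → 57 → 73.
Putting the parts together: 18 km, 21 m climbed, 57 stops and then 27 km, 34 m climbed, 73 stops.

18 km, 21 m climbed, 57 stops; 27 km, 34 m climbed, 73 stops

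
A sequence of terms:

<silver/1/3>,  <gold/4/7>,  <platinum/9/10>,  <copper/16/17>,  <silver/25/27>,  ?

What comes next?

Metal goes silver, gold, platinum, copper, silver → gold (repeats silver → gold → platinum → copper).
Second slot: perfect squares: 1², 2², 3², …, so 1, 4, 9, 16, 25 → 36.
Third slot: each term is the sum of the two before it, so 3, 7, 10, 17, 27 → 44.
So the next term is <gold/36/44>.

<gold/36/44>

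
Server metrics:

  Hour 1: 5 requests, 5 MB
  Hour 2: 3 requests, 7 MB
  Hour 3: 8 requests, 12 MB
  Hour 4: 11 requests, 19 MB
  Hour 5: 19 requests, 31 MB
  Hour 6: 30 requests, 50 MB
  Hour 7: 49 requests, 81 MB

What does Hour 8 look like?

79 requests, 131 MB

Requests: each term is the sum of the two before it; 5, 3, 8, 11, 19, 30, 49 → 79.
MB: each term is the sum of the two before it; 5, 7, 12, 19, 31, 50, 81 → 131.
Putting it together: 79 requests, 131 MB.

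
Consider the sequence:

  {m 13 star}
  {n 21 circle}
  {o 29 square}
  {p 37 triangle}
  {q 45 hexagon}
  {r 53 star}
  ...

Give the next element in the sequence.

{s 61 circle}

Letter: letters move forward 1 place in the alphabet, so m, n, o, p, q, r → s.
Second value: +8 each step, so 13, 21, 29, 37, 45, 53 → 61.
For the shape, repeats star → circle → square → triangle → hexagon: star, circle, square, triangle, hexagon, star → circle.
Combining the parts gives {s 61 circle}.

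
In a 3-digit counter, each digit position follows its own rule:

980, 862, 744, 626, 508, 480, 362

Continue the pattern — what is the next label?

244

First digit: −1 each step, mod 10, so 9, 8, 7, 6, 5, 4, 3 → 2.
Second digit goes 8, 6, 4, 2, 0, 8, 6 → 4 (−2 each step, mod 10).
Third digit: +2 each step, mod 10, so 0, 2, 4, 6, 8, 0, 2 → 4.
So the next label is 244.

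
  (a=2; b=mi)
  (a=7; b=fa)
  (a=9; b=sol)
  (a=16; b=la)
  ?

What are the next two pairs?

A: 2, 7, 9, 16 → 25 → 41 (each term is the sum of the two before it).
B: mi, fa, sol, la → ti → do (runs through the solfège scale do→ti).
So the next two pairs are (a=25; b=ti) and (a=41; b=do).

(a=25; b=ti), (a=41; b=do)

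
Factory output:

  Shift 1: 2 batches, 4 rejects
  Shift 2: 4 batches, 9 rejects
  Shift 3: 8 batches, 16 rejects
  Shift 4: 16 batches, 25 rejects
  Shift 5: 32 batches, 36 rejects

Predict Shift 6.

Batches: ×2 each step; 2, 4, 8, 16, 32 → 64.
Rejects — perfect squares: 2², 3², 4², …: 4, 9, 16, 25, 36 → 49.
Combining the parts gives 64 batches, 49 rejects.

64 batches, 49 rejects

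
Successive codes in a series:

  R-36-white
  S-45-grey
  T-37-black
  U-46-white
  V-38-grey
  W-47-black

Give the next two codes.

For the letter, letters move forward 1 place in the alphabet: R, S, T, U, V, W → X → Y.
Second component — alternating steps +9, −8, +9, −8, …: 36, 45, 37, 46, 38, 47 → 39 → 48.
Shade: white, grey, black, white, grey, black → white → grey (repeats white → grey → black).
So the next two codes are X-39-white and Y-48-grey.

X-39-white then Y-48-grey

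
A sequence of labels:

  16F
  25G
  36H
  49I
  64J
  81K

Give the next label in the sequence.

100L

First component: perfect squares: 4², 5², 6², …; 16, 25, 36, 49, 64, 81 → 100.
Letter: F, G, H, I, J, K → L (letters move forward 1 place in the alphabet).
Combining the parts gives 100L.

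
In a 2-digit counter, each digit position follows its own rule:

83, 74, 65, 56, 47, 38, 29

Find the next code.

First digit: 8, 7, 6, 5, 4, 3, 2 → 1 (−1 each step, mod 10).
Second digit: +1 each step, mod 10; 3, 4, 5, 6, 7, 8, 9 → 0.
So the next code is 10.

10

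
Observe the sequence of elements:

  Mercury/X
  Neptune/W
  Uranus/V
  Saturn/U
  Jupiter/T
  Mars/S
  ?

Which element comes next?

Planet: runs backward through the planets Mercury→Neptune; Mercury, Neptune, Uranus, Saturn, Jupiter, Mars → Earth.
Letter: X, W, V, U, T, S → R (letters move back 1 place in the alphabet).
Putting it together: Earth/R.

Earth/R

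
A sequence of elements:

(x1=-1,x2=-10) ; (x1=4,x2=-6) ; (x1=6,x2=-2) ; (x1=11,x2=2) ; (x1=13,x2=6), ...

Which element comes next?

(x1=18,x2=10)

X1 — alternating steps +5, +2, +5, +2, …: -1, 4, 6, 11, 13 → 18.
For the x2, +4 each step: -10, -6, -2, 2, 6 → 10.
Combining the parts gives (x1=18,x2=10).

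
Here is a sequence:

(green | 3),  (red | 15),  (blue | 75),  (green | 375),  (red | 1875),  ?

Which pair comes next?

(blue | 9375)

Colour: repeats green → red → blue, so green, red, blue, green, red → blue.
For the second value, ×5 each step: 3, 15, 75, 375, 1875 → 9375.
So the next pair is (blue | 9375).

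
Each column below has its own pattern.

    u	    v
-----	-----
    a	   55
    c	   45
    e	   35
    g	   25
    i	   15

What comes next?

k  5

Column u — letters move forward 2 places in the alphabet: a, c, e, g, i → k.
Column v: −10 each step; 55, 45, 35, 25, 15 → 5.
Combining the parts gives k  5.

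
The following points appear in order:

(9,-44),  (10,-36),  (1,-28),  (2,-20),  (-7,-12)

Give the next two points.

First coordinate: 9, 10, 1, 2, -7 → -6 → -15 (alternating steps +1, −9, +1, −9, …).
Second coordinate goes -44, -36, -28, -20, -12 → -4 → 4 (+8 each step).
So the next two points are (-6,-4) and (-15,4).

(-6,-4), (-15,4)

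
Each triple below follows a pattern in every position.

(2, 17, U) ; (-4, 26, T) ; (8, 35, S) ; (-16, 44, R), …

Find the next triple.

(32, 53, Q)

First entry — ×(-2) each step: 2, -4, 8, -16 → 32.
Second entry: +9 each step; 17, 26, 35, 44 → 53.
Letter: U, T, S, R → Q (letters move back 1 place in the alphabet).
Putting it together: (32, 53, Q).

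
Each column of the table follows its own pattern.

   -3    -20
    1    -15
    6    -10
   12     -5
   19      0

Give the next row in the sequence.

27  5

For the first component, differences are 4, 5, 6, … (increasing by 1 each time): -3, 1, 6, 12, 19 → 27.
Second component: +5 each step, so -20, -15, -10, -5, 0 → 5.
Combining the parts gives 27  5.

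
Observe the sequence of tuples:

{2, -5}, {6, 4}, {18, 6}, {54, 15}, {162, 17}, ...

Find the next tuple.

First value: ×3 each step, so 2, 6, 18, 54, 162 → 486.
Second value: alternating steps +9, +2, +9, +2, …, so -5, 4, 6, 15, 17 → 26.
So the next tuple is {486, 26}.

{486, 26}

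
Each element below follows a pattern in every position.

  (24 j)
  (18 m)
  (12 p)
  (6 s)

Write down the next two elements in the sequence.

First coordinate: −6 each step; 24, 18, 12, 6 → 0 → -6.
Letter: letters move forward 3 places in the alphabet, so j, m, p, s → v → y.
So the next two elements are (0 v) and (-6 y).

(0 v), (-6 y)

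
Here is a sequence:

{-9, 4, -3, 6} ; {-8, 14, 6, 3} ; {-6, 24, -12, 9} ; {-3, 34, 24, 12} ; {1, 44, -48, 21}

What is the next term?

{6, 54, 96, 33}

First part: -9, -8, -6, -3, 1 → 6 (differences are 1, 2, 3, … (increasing by 1 each time)).
Second part goes 4, 14, 24, 34, 44 → 54 (+10 each step).
For the third part, ×(-2) each step: -3, 6, -12, 24, -48 → 96.
Fourth part: each term is the sum of the two before it; 6, 3, 9, 12, 21 → 33.
Putting it together: {6, 54, 96, 33}.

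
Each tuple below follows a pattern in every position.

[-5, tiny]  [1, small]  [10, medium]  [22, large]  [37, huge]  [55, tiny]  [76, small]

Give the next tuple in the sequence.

First slot goes -5, 1, 10, 22, 37, 55, 76 → 100 (differences are 6, 9, 12, … (increasing by 3 each time)).
Size: tiny, small, medium, large, huge, tiny, small → medium (repeats tiny → small → medium → large → huge).
Putting it together: [100, medium].

[100, medium]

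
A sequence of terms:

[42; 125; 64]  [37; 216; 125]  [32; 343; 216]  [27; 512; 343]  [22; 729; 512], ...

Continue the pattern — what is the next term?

First component — −5 each step: 42, 37, 32, 27, 22 → 17.
Second component: 125, 216, 343, 512, 729 → 1000 (perfect cubes: 5³, 6³, 7³, …).
Third component: perfect cubes: 4³, 5³, 6³, …; 64, 125, 216, 343, 512 → 729.
Combining the parts gives [17; 1000; 729].

[17; 1000; 729]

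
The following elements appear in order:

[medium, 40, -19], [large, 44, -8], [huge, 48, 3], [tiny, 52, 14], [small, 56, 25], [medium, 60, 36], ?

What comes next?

[large, 64, 47]

Size: repeats medium → large → huge → tiny → small; medium, large, huge, tiny, small, medium → large.
Second coordinate: +4 each step; 40, 44, 48, 52, 56, 60 → 64.
Third coordinate: -19, -8, 3, 14, 25, 36 → 47 (+11 each step).
So the next element is [large, 64, 47].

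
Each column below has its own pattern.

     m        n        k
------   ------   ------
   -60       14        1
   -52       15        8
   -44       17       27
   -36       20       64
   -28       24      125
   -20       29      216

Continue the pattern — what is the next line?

Column m: +8 each step, so -60, -52, -44, -36, -28, -20 → -12.
Column n goes 14, 15, 17, 20, 24, 29 → 35 (differences are 1, 2, 3, … (increasing by 1 each time)).
Column k goes 1, 8, 27, 64, 125, 216 → 343 (perfect cubes: 1³, 2³, 3³, …).
Putting it together: -12  35  343.

-12  35  343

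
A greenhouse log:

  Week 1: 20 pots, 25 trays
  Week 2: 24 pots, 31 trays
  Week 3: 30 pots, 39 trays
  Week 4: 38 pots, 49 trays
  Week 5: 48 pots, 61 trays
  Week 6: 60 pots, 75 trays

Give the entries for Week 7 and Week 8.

Pots: differences are 4, 6, 8, … (increasing by 2 each time); 20, 24, 30, 38, 48, 60 → 74 → 90.
Trays: differences are 6, 8, 10, … (increasing by 2 each time); 25, 31, 39, 49, 61, 75 → 91 → 109.
So the next two lines are 74 pots, 91 trays and 90 pots, 109 trays.

74 pots, 91 trays; 90 pots, 109 trays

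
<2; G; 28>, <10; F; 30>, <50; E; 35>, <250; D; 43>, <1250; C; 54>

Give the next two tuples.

First slot goes 2, 10, 50, 250, 1250 → 6250 → 31250 (×5 each step).
Letter: letters move back 1 place in the alphabet, so G, F, E, D, C → B → A.
For the third slot, differences are 2, 5, 8, … (increasing by 3 each time): 28, 30, 35, 43, 54 → 68 → 85.
So the next two tuples are <6250; B; 68> and <31250; A; 85>.

<6250; B; 68>, <31250; A; 85>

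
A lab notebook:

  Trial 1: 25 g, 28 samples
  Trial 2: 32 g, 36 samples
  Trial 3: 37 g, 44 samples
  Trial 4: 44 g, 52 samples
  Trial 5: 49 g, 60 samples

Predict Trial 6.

G — alternating steps +7, +5, +7, +5, …: 25, 32, 37, 44, 49 → 56.
Samples goes 28, 36, 44, 52, 60 → 68 (+8 each step).
Combining the parts gives 56 g, 68 samples.

56 g, 68 samples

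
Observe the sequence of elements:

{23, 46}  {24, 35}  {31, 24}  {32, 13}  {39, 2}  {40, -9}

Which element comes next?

{47, -20}

First coordinate — alternating steps +1, +7, +1, +7, …: 23, 24, 31, 32, 39, 40 → 47.
Second coordinate: −11 each step; 46, 35, 24, 13, 2, -9 → -20.
Combining the parts gives {47, -20}.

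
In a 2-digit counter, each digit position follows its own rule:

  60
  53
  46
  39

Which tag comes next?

First digit: −1 each step, mod 10, so 6, 5, 4, 3 → 2.
Second digit goes 0, 3, 6, 9 → 2 (+3 each step, mod 10).
Putting it together: 22.

22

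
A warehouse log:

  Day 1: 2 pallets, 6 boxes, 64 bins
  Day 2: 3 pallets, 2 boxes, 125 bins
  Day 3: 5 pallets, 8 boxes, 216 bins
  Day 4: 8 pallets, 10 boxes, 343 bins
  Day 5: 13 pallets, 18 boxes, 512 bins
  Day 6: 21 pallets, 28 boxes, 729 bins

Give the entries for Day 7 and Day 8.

34 pallets, 46 boxes, 1000 bins; 55 pallets, 74 boxes, 1331 bins

Pallets — each term is the sum of the two before it: 2, 3, 5, 8, 13, 21 → 34 → 55.
For the boxes, each term is the sum of the two before it: 6, 2, 8, 10, 18, 28 → 46 → 74.
Bins: 64, 125, 216, 343, 512, 729 → 1000 → 1331 (perfect cubes: 4³, 5³, 6³, …).
So the next two rows are 34 pallets, 46 boxes, 1000 bins and 55 pallets, 74 boxes, 1331 bins.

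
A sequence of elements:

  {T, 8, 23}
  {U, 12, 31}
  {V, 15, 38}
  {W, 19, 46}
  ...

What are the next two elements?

Letter: letters move forward 1 place in the alphabet; T, U, V, W → X → Y.
Second slot: 8, 12, 15, 19 → 22 → 26 (alternating steps +4, +3, +4, +3, …).
Third slot: alternating steps +8, +7, +8, +7, …, so 23, 31, 38, 46 → 53 → 61.
Putting the parts together: {X, 22, 53} and then {Y, 26, 61}.

{X, 22, 53}, {Y, 26, 61}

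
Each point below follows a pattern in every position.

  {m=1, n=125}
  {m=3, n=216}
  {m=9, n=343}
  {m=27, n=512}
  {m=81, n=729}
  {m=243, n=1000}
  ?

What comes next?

{m=729, n=1331}

For the m, ×3 each step: 1, 3, 9, 27, 81, 243 → 729.
N: 125, 216, 343, 512, 729, 1000 → 1331 (perfect cubes: 5³, 6³, 7³, …).
Putting it together: {m=729, n=1331}.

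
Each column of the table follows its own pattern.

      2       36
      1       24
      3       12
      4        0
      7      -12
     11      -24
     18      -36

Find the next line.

29  -48

First component — each term is the sum of the two before it: 2, 1, 3, 4, 7, 11, 18 → 29.
Second component: −12 each step; 36, 24, 12, 0, -12, -24, -36 → -48.
So the next line is 29  -48.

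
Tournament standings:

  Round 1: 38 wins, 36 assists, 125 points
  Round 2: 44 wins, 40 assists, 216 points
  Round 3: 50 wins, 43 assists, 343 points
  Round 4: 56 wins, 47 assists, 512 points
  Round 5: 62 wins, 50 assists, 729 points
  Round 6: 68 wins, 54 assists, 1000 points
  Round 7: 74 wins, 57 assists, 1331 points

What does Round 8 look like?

Wins goes 38, 44, 50, 56, 62, 68, 74 → 80 (+6 each step).
Assists goes 36, 40, 43, 47, 50, 54, 57 → 61 (alternating steps +4, +3, +4, +3, …).
Points: 125, 216, 343, 512, 729, 1000, 1331 → 1728 (perfect cubes: 5³, 6³, 7³, …).
So the next line is 80 wins, 61 assists, 1728 points.

80 wins, 61 assists, 1728 points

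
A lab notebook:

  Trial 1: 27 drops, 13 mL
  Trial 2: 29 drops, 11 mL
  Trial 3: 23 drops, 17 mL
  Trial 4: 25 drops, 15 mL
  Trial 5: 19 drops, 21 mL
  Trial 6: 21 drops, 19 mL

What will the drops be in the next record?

Drops — alternating steps +2, −6, +2, −6, …: 27, 29, 23, 25, 19, 21 → 15.
ML goes 13, 11, 17, 15, 21, 19 → 25 (together with the drops always sums to 40).

15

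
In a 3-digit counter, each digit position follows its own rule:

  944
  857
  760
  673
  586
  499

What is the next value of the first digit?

First digit — −1 each step, mod 10: 9, 8, 7, 6, 5, 4 → 3.
Second digit: +1 each step, mod 10; 4, 5, 6, 7, 8, 9 → 0.
Third digit goes 4, 7, 0, 3, 6, 9 → 2 (+3 each step, mod 10).

3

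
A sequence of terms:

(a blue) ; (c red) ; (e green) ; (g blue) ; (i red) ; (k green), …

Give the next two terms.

Letter: letters move forward 2 places in the alphabet, so a, c, e, g, i, k → m → o.
Colour: repeats blue → red → green; blue, red, green, blue, red, green → blue → red.
So the next two terms are (m blue) and (o red).

(m blue), (o red)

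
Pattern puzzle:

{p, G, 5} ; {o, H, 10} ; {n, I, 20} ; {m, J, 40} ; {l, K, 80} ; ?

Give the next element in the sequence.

{k, L, 160}

First letter goes p, o, n, m, l → k (letters move back 1 place in the alphabet).
Second letter goes G, H, I, J, K → L (letters move forward 1 place in the alphabet).
For the third component, ×2 each step: 5, 10, 20, 40, 80 → 160.
Putting it together: {k, L, 160}.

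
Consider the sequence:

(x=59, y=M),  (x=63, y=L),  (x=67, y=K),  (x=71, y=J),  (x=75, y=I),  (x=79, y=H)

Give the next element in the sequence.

X: +4 each step; 59, 63, 67, 71, 75, 79 → 83.
Y — letters move back 1 place in the alphabet: M, L, K, J, I, H → G.
Putting it together: (x=83, y=G).

(x=83, y=G)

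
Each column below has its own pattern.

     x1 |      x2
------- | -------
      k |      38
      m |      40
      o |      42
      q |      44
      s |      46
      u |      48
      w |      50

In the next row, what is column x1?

y

Column x1 goes k, m, o, q, s, u, w → y (letters move forward 2 places in the alphabet).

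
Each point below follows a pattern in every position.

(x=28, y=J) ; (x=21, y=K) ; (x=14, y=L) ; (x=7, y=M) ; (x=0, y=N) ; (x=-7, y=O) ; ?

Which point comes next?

X: 28, 21, 14, 7, 0, -7 → -14 (−7 each step).
Y: J, K, L, M, N, O → P (letters move forward 1 place in the alphabet).
Combining the parts gives (x=-14, y=P).

(x=-14, y=P)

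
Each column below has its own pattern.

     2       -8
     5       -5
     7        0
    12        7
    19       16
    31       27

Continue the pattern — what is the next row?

For the first component, each term is the sum of the two before it: 2, 5, 7, 12, 19, 31 → 50.
Second component: differences are 3, 5, 7, … (increasing by 2 each time), so -8, -5, 0, 7, 16, 27 → 40.
Putting it together: 50  40.

50  40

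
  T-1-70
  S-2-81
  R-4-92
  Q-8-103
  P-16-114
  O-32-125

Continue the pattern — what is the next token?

Letter: letters move back 1 place in the alphabet; T, S, R, Q, P, O → N.
For the second component, ×2 each step: 1, 2, 4, 8, 16, 32 → 64.
Third component: +11 each step; 70, 81, 92, 103, 114, 125 → 136.
Putting it together: N-64-136.

N-64-136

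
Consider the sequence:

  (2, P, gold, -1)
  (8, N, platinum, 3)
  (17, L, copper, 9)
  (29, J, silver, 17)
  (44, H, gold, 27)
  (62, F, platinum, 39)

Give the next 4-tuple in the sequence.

First value: differences are 6, 9, 12, … (increasing by 3 each time); 2, 8, 17, 29, 44, 62 → 83.
Letter: letters move back 2 places in the alphabet; P, N, L, J, H, F → D.
Metal goes gold, platinum, copper, silver, gold, platinum → copper (repeats gold → platinum → copper → silver).
Fourth value: differences are 4, 6, 8, … (increasing by 2 each time), so -1, 3, 9, 17, 27, 39 → 53.
So the next 4-tuple is (83, D, copper, 53).

(83, D, copper, 53)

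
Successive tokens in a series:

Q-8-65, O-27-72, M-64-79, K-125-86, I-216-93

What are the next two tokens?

Letter: Q, O, M, K, I → G → E (letters move back 2 places in the alphabet).
Second component: 8, 27, 64, 125, 216 → 343 → 512 (perfect cubes: 2³, 3³, 4³, …).
Third component goes 65, 72, 79, 86, 93 → 100 → 107 (+7 each step).
So the next two tokens are G-343-100 and E-512-107.

G-343-100, E-512-107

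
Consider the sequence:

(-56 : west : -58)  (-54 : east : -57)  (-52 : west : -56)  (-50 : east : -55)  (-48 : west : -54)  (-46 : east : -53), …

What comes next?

First component: +2 each step, so -56, -54, -52, -50, -48, -46 → -44.
For the direction, alternates west ↔ east: west, east, west, east, west, east → west.
Third component: +1 each step, so -58, -57, -56, -55, -54, -53 → -52.
Combining the parts gives (-44 : west : -52).

(-44 : west : -52)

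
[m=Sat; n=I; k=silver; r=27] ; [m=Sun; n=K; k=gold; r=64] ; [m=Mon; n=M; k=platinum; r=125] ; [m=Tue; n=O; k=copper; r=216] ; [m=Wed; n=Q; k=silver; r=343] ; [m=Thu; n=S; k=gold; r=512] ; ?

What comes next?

[m=Fri; n=U; k=platinum; r=729]

M: Sat, Sun, Mon, Tue, Wed, Thu → Fri (runs through the weekdays Mon→Sun).
N: I, K, M, O, Q, S → U (letters move forward 2 places in the alphabet).
K: repeats silver → gold → platinum → copper, so silver, gold, platinum, copper, silver, gold → platinum.
R: perfect cubes: 3³, 4³, 5³, …, so 27, 64, 125, 216, 343, 512 → 729.
Putting it together: [m=Fri; n=U; k=platinum; r=729].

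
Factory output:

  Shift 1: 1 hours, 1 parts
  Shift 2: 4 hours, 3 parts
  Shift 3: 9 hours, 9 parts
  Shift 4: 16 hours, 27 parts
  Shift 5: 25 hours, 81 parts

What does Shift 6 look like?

Hours: perfect squares: 1², 2², 3², …; 1, 4, 9, 16, 25 → 36.
Parts: ×3 each step, so 1, 3, 9, 27, 81 → 243.
Combining the parts gives 36 hours, 243 parts.

36 hours, 243 parts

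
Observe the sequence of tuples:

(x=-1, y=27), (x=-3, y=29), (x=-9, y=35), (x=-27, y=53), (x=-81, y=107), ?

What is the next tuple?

(x=-243, y=269)

For the x, ×3 each step: -1, -3, -9, -27, -81 → -243.
Y: together with the x always sums to 26, so 27, 29, 35, 53, 107 → 269.
Putting it together: (x=-243, y=269).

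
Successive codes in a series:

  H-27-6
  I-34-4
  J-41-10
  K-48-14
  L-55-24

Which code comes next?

For the letter, letters move forward 1 place in the alphabet: H, I, J, K, L → M.
Second component: +7 each step, so 27, 34, 41, 48, 55 → 62.
Third component — each term is the sum of the two before it: 6, 4, 10, 14, 24 → 38.
So the next code is M-62-38.

M-62-38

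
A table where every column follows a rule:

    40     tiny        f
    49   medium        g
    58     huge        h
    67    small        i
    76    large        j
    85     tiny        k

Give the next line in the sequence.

94  medium  l

First component: +9 each step; 40, 49, 58, 67, 76, 85 → 94.
Size: repeats tiny → medium → huge → small → large, so tiny, medium, huge, small, large, tiny → medium.
For the letter, letters move forward 1 place in the alphabet: f, g, h, i, j, k → l.
Combining the parts gives 94  medium  l.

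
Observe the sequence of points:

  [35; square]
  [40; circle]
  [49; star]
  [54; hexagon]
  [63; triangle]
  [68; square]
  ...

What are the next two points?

[77; circle], [82; star]

For the first entry, alternating steps +5, +9, +5, +9, …: 35, 40, 49, 54, 63, 68 → 77 → 82.
Shape goes square, circle, star, hexagon, triangle, square → circle → star (repeats square → circle → star → hexagon → triangle).
Putting the parts together: [77; circle] and then [82; star].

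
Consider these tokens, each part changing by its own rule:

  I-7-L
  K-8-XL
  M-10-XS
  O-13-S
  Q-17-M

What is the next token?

For the letter, letters move forward 2 places in the alphabet: I, K, M, O, Q → S.
Second component: differences are 1, 2, 3, … (increasing by 1 each time); 7, 8, 10, 13, 17 → 22.
Size: L, XL, XS, S, M → L (runs through clothing sizes XS→XL).
So the next token is S-22-L.

S-22-L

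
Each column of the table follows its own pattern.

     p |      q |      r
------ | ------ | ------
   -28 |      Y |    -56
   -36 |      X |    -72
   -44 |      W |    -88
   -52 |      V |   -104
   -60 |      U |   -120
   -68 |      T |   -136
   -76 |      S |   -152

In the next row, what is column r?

-168

Column p — −8 each step: -28, -36, -44, -52, -60, -68, -76 → -84.
Column r: always 2 × the column p, so -56, -72, -88, -104, -120, -136, -152 → -168.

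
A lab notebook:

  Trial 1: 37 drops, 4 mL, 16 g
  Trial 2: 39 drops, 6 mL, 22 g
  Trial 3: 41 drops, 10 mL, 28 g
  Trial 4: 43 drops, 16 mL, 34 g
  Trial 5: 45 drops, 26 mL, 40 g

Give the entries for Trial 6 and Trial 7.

Drops: +2 each step; 37, 39, 41, 43, 45 → 47 → 49.
ML: 4, 6, 10, 16, 26 → 42 → 68 (each term is the sum of the two before it).
G: +6 each step; 16, 22, 28, 34, 40 → 46 → 52.
So the next two lines are 47 drops, 42 mL, 46 g and 49 drops, 68 mL, 52 g.

47 drops, 42 mL, 46 g; 49 drops, 68 mL, 52 g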